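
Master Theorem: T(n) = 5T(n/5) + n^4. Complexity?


a=5, b=5, c=4. log_5(5)=1 < c=4. Case 3: O(n^c) = O(n^4)
Complexity: O(n^4)


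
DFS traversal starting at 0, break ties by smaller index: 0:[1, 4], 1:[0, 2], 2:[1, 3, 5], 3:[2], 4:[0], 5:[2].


DFS stack-based: start with [0]
Visit order: [0, 1, 2, 3, 5, 4]


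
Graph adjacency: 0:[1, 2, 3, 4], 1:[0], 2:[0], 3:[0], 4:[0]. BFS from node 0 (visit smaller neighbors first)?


BFS queue: start with [0]
Visit order: [0, 1, 2, 3, 4]


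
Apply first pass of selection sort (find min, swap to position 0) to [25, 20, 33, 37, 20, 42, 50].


After one pass: [20, 25, 33, 37, 20, 42, 50]


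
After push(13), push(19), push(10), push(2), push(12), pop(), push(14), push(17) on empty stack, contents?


push(13) -> [13]
push(19) -> [13, 19]
push(10) -> [13, 19, 10]
push(2) -> [13, 19, 10, 2]
push(12) -> [13, 19, 10, 2, 12]
pop() returns 12 -> [13, 19, 10, 2]
push(14) -> [13, 19, 10, 2, 14]
push(17) -> [13, 19, 10, 2, 14, 17]
Final stack (bottom to top): [13, 19, 10, 2, 14, 17]


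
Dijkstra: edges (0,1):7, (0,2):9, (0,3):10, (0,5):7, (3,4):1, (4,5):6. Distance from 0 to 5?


Dijkstra from 0:
Distances: {0: 0, 1: 7, 2: 9, 3: 10, 4: 11, 5: 7}
Shortest distance to 5 = 7, path = [0, 5]


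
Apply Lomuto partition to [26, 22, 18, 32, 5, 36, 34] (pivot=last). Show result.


Elements <= 34 go left of pivot.
Result: [26, 22, 18, 32, 5, 34, 36], pivot at index 5


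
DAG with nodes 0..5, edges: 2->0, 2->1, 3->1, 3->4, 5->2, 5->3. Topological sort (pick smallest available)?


Kahn's algorithm, process smallest node first
Order: [5, 2, 0, 3, 1, 4]


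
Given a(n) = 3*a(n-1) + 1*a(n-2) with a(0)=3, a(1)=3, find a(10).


Build bottom-up:
...a(8)=15348, a(9)=50691, a(10)=3*50691+1*15348=167421


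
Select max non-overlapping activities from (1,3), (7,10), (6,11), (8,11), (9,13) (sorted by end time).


Greedy: pick earliest-ending, then skip overlaps.
Selected (2 activities): [(1, 3), (7, 10)]


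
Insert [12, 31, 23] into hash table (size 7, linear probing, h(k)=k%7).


Insertions: 12->slot 5; 31->slot 3; 23->slot 2
Table: [None, None, 23, 31, None, 12, None]


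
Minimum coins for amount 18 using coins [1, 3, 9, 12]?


dp[0]=0; dp[i]=1+min(dp[i-c] for c in coins)
...dp[13]=2, dp[14]=3, dp[15]=2, dp[16]=3, dp[17]=4, dp[18]=2
Minimum coins for 18 = 2


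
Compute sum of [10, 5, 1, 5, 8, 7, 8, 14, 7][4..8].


Prefix sums: [0, 10, 15, 16, 21, 29, 36, 44, 58, 65]
Sum[4..8] = prefix[9] - prefix[4] = 65 - 21 = 44


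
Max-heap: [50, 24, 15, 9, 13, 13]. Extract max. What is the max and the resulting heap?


Max = 50
Replace root with last, heapify down
Resulting heap: [24, 13, 15, 9, 13]


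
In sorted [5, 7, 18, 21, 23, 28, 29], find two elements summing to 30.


Two pointers: lo=0, hi=6
Found pair: (7, 23) summing to 30


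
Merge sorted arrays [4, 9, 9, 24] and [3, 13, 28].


Compare heads, take smaller each step.
Merged: [3, 4, 9, 9, 13, 24, 28]


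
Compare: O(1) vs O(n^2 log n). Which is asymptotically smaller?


constant grows slower than n^2 log n
O(1) is asymptotically smaller; O(n^2 log n) grows faster


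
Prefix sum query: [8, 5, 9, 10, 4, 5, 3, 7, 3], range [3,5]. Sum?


Prefix sums: [0, 8, 13, 22, 32, 36, 41, 44, 51, 54]
Sum[3..5] = prefix[6] - prefix[3] = 41 - 22 = 19


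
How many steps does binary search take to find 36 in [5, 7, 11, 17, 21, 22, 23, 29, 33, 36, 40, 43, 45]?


Search for 36:
[0,12] mid=6 arr[6]=23
[7,12] mid=9 arr[9]=36
Total: 2 comparisons


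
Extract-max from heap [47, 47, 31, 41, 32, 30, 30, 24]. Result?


Max = 47
Replace root with last, heapify down
Resulting heap: [47, 41, 31, 24, 32, 30, 30]


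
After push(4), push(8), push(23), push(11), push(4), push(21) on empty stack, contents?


push(4) -> [4]
push(8) -> [4, 8]
push(23) -> [4, 8, 23]
push(11) -> [4, 8, 23, 11]
push(4) -> [4, 8, 23, 11, 4]
push(21) -> [4, 8, 23, 11, 4, 21]
Final stack (bottom to top): [4, 8, 23, 11, 4, 21]


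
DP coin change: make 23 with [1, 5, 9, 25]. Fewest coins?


dp[0]=0; dp[i]=1+min(dp[i-c] for c in coins)
...dp[18]=2, dp[19]=3, dp[20]=4, dp[21]=5, dp[22]=6, dp[23]=3
Minimum coins for 23 = 3


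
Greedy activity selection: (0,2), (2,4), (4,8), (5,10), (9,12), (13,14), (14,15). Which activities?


Greedy: pick earliest-ending, then skip overlaps.
Selected (6 activities): [(0, 2), (2, 4), (4, 8), (9, 12), (13, 14), (14, 15)]


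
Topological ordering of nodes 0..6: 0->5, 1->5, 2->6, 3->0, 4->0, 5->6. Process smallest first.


Kahn's algorithm, process smallest node first
Order: [1, 2, 3, 4, 0, 5, 6]


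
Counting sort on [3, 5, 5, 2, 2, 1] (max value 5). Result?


Count array: [0, 1, 2, 1, 0, 2]
Reconstruct: [1, 2, 2, 3, 5, 5]


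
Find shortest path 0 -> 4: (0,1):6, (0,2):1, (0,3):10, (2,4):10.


Dijkstra from 0:
Distances: {0: 0, 1: 6, 2: 1, 3: 10, 4: 11}
Shortest distance to 4 = 11, path = [0, 2, 4]


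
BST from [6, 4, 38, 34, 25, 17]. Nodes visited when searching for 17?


BST root = 6
Search for 17: compare at each node
Path: [6, 38, 34, 25, 17]


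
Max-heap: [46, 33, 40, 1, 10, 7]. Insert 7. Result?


Append 7: [46, 33, 40, 1, 10, 7, 7]
Bubble up: no swaps needed
Result: [46, 33, 40, 1, 10, 7, 7]


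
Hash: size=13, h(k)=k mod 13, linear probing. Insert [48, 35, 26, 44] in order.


Insertions: 48->slot 9; 35->slot 10; 26->slot 0; 44->slot 5
Table: [26, None, None, None, None, 44, None, None, None, 48, 35, None, None]


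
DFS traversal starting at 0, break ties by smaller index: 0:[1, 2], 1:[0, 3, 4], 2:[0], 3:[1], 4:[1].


DFS stack-based: start with [0]
Visit order: [0, 1, 3, 4, 2]


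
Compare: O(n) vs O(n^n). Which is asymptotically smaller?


linear grows slower than n^n
O(n) is asymptotically smaller; O(n^n) grows faster


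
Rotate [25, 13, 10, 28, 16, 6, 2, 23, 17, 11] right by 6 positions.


Right rotate by 6: [16, 6, 2, 23, 17, 11, 25, 13, 10, 28]


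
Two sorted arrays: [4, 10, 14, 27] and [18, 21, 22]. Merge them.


Compare heads, take smaller each step.
Merged: [4, 10, 14, 18, 21, 22, 27]


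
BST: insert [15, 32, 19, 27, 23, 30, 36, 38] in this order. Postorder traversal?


Root = 15; build tree by BST insertion.
Postorder traversal: [23, 30, 27, 19, 38, 36, 32, 15]


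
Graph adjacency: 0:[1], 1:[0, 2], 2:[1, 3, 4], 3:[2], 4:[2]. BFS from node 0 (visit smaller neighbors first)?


BFS queue: start with [0]
Visit order: [0, 1, 2, 3, 4]


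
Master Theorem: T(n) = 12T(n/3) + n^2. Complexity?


a=12, b=3, c=2. log_3(12)=2.262 > c=2. Case 1: O(n^log_b(a)) = O(n^2.262)
Complexity: O(n^2.262)


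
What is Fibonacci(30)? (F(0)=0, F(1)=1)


F(n)=F(n-1)+F(n-2)
...F(28)=317811, F(29)=514229, F(30)=832040


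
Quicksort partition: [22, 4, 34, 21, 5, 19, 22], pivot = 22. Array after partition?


Elements <= 22 go left of pivot.
Result: [22, 4, 21, 5, 19, 22, 34], pivot at index 5


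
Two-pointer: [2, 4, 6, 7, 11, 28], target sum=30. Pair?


Two pointers: lo=0, hi=5
Found pair: (2, 28) summing to 30


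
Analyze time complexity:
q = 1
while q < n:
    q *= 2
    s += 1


Per nesting level: O(log n) = O(log n)
Complexity: O(log n)


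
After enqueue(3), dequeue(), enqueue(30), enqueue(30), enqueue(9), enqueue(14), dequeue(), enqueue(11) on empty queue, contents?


enqueue(3) -> [3]
dequeue() returns 3 -> []
enqueue(30) -> [30]
enqueue(30) -> [30, 30]
enqueue(9) -> [30, 30, 9]
enqueue(14) -> [30, 30, 9, 14]
dequeue() returns 30 -> [30, 9, 14]
enqueue(11) -> [30, 9, 14, 11]
Final queue (front to back): [30, 9, 14, 11]


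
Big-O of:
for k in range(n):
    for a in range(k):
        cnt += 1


Per nesting level: O(n) * O(n) [triangular over k] = O(n^2)
Complexity: O(n^2)


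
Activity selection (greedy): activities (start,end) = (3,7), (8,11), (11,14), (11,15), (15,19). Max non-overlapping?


Greedy: pick earliest-ending, then skip overlaps.
Selected (4 activities): [(3, 7), (8, 11), (11, 14), (15, 19)]


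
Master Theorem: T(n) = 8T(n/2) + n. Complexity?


a=8, b=2, c=1. log_2(8)=3 > c=1. Case 1: O(n^log_b(a)) = O(n^3)
Complexity: O(n^3)


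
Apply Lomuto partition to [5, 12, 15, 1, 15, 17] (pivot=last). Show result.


Elements <= 17 go left of pivot.
Result: [5, 12, 15, 1, 15, 17], pivot at index 5


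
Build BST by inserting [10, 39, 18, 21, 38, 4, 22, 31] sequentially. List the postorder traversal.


Root = 10; build tree by BST insertion.
Postorder traversal: [4, 31, 22, 38, 21, 18, 39, 10]


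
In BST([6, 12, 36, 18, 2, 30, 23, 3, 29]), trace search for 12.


BST root = 6
Search for 12: compare at each node
Path: [6, 12]


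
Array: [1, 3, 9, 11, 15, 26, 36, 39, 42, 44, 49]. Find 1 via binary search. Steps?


Search for 1:
[0,10] mid=5 arr[5]=26
[0,4] mid=2 arr[2]=9
[0,1] mid=0 arr[0]=1
Total: 3 comparisons


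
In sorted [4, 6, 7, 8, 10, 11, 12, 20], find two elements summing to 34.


Two pointers: lo=0, hi=7
No pair sums to 34


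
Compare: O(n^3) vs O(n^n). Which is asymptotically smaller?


cubic grows slower than n^n
O(n^3) is asymptotically smaller; O(n^n) grows faster


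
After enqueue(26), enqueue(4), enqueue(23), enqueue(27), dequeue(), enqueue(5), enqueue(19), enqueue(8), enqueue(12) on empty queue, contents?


enqueue(26) -> [26]
enqueue(4) -> [26, 4]
enqueue(23) -> [26, 4, 23]
enqueue(27) -> [26, 4, 23, 27]
dequeue() returns 26 -> [4, 23, 27]
enqueue(5) -> [4, 23, 27, 5]
enqueue(19) -> [4, 23, 27, 5, 19]
enqueue(8) -> [4, 23, 27, 5, 19, 8]
enqueue(12) -> [4, 23, 27, 5, 19, 8, 12]
Final queue (front to back): [4, 23, 27, 5, 19, 8, 12]


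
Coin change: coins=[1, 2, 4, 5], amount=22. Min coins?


dp[0]=0; dp[i]=1+min(dp[i-c] for c in coins)
...dp[17]=4, dp[18]=4, dp[19]=4, dp[20]=4, dp[21]=5, dp[22]=5
Minimum coins for 22 = 5


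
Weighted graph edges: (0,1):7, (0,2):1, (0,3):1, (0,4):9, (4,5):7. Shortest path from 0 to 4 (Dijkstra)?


Dijkstra from 0:
Distances: {0: 0, 1: 7, 2: 1, 3: 1, 4: 9, 5: 16}
Shortest distance to 4 = 9, path = [0, 4]


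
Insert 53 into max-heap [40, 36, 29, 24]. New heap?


Append 53: [40, 36, 29, 24, 53]
Bubble up: swap idx 4(53) with idx 1(36); swap idx 1(53) with idx 0(40)
Result: [53, 40, 29, 24, 36]


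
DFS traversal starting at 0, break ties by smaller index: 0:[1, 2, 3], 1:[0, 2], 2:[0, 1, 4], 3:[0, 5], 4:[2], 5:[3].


DFS stack-based: start with [0]
Visit order: [0, 1, 2, 4, 3, 5]


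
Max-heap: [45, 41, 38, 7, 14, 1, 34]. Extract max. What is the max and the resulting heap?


Max = 45
Replace root with last, heapify down
Resulting heap: [41, 34, 38, 7, 14, 1]


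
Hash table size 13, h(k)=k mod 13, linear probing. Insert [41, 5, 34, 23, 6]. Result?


Insertions: 41->slot 2; 5->slot 5; 34->slot 8; 23->slot 10; 6->slot 6
Table: [None, None, 41, None, None, 5, 6, None, 34, None, 23, None, None]


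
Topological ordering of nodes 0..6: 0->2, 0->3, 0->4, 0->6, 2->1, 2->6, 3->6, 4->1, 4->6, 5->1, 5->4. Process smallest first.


Kahn's algorithm, process smallest node first
Order: [0, 2, 3, 5, 4, 1, 6]


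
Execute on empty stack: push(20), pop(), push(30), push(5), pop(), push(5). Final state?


push(20) -> [20]
pop() returns 20 -> []
push(30) -> [30]
push(5) -> [30, 5]
pop() returns 5 -> [30]
push(5) -> [30, 5]
Final stack (bottom to top): [30, 5]


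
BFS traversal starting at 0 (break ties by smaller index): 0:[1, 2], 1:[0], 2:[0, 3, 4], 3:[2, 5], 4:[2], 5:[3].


BFS queue: start with [0]
Visit order: [0, 1, 2, 3, 4, 5]


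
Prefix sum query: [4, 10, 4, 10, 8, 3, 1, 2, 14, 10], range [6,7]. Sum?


Prefix sums: [0, 4, 14, 18, 28, 36, 39, 40, 42, 56, 66]
Sum[6..7] = prefix[8] - prefix[6] = 42 - 39 = 3


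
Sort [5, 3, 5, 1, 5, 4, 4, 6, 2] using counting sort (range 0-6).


Count array: [0, 1, 1, 1, 2, 3, 1]
Reconstruct: [1, 2, 3, 4, 4, 5, 5, 5, 6]


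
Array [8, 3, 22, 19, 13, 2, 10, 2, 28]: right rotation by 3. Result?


Right rotate by 3: [10, 2, 28, 8, 3, 22, 19, 13, 2]


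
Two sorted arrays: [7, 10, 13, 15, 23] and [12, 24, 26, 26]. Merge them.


Compare heads, take smaller each step.
Merged: [7, 10, 12, 13, 15, 23, 24, 26, 26]


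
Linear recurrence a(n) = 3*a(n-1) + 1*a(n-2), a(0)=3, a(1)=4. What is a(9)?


Build bottom-up:
...a(7)=5836, a(8)=19275, a(9)=3*19275+1*5836=63661


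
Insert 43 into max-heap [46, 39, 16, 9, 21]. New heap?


Append 43: [46, 39, 16, 9, 21, 43]
Bubble up: swap idx 5(43) with idx 2(16)
Result: [46, 39, 43, 9, 21, 16]


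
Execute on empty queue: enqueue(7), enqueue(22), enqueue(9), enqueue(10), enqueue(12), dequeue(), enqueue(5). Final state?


enqueue(7) -> [7]
enqueue(22) -> [7, 22]
enqueue(9) -> [7, 22, 9]
enqueue(10) -> [7, 22, 9, 10]
enqueue(12) -> [7, 22, 9, 10, 12]
dequeue() returns 7 -> [22, 9, 10, 12]
enqueue(5) -> [22, 9, 10, 12, 5]
Final queue (front to back): [22, 9, 10, 12, 5]


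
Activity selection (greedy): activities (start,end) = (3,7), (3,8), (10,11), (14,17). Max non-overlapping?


Greedy: pick earliest-ending, then skip overlaps.
Selected (3 activities): [(3, 7), (10, 11), (14, 17)]


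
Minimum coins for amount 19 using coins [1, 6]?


dp[0]=0; dp[i]=1+min(dp[i-c] for c in coins)
...dp[14]=4, dp[15]=5, dp[16]=6, dp[17]=7, dp[18]=3, dp[19]=4
Minimum coins for 19 = 4


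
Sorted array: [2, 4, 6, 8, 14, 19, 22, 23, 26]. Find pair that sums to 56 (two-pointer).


Two pointers: lo=0, hi=8
No pair sums to 56


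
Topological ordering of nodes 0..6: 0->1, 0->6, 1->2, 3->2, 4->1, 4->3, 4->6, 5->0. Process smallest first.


Kahn's algorithm, process smallest node first
Order: [4, 3, 5, 0, 1, 2, 6]


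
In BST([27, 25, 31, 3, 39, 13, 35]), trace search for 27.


BST root = 27
Search for 27: compare at each node
Path: [27]


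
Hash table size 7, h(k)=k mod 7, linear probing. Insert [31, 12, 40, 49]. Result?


Insertions: 31->slot 3; 12->slot 5; 40->slot 6; 49->slot 0
Table: [49, None, None, 31, None, 12, 40]


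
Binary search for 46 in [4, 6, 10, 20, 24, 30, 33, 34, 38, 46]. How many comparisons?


Search for 46:
[0,9] mid=4 arr[4]=24
[5,9] mid=7 arr[7]=34
[8,9] mid=8 arr[8]=38
[9,9] mid=9 arr[9]=46
Total: 4 comparisons


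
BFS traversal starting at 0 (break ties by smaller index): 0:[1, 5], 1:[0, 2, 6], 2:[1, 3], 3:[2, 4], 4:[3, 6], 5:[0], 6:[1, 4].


BFS queue: start with [0]
Visit order: [0, 1, 5, 2, 6, 3, 4]


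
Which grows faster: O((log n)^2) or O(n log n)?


polylogarithmic grows slower than linearithmic
O((log n)^2) is asymptotically smaller; O(n log n) grows faster


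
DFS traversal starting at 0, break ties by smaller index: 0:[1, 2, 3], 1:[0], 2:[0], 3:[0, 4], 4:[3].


DFS stack-based: start with [0]
Visit order: [0, 1, 2, 3, 4]


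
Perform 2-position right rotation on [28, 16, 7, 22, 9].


Right rotate by 2: [22, 9, 28, 16, 7]


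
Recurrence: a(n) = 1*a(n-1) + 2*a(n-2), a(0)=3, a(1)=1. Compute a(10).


Build bottom-up:
...a(8)=343, a(9)=681, a(10)=1*681+2*343=1367


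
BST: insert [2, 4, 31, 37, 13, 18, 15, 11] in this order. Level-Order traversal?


Root = 2; build tree by BST insertion.
Level-Order traversal: [2, 4, 31, 13, 37, 11, 18, 15]


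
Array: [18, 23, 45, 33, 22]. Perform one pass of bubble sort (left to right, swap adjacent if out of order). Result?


After one pass: [18, 23, 33, 22, 45]


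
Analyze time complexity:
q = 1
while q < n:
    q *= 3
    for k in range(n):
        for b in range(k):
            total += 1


Per nesting level: O(log n) * O(n) * O(n) [triangular over k] = O(n^2 log n)
Complexity: O(n^2 log n)


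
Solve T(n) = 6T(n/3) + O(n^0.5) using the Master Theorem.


a=6, b=3, c=0.5. log_3(6)=1.631 > c=0.5. Case 1: O(n^log_b(a)) = O(n^1.631)
Complexity: O(n^1.631)


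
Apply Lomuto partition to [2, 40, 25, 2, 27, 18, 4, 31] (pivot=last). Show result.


Elements <= 31 go left of pivot.
Result: [2, 25, 2, 27, 18, 4, 31, 40], pivot at index 6


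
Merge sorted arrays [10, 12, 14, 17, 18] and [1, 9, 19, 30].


Compare heads, take smaller each step.
Merged: [1, 9, 10, 12, 14, 17, 18, 19, 30]


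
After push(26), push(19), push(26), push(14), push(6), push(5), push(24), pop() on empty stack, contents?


push(26) -> [26]
push(19) -> [26, 19]
push(26) -> [26, 19, 26]
push(14) -> [26, 19, 26, 14]
push(6) -> [26, 19, 26, 14, 6]
push(5) -> [26, 19, 26, 14, 6, 5]
push(24) -> [26, 19, 26, 14, 6, 5, 24]
pop() returns 24 -> [26, 19, 26, 14, 6, 5]
Final stack (bottom to top): [26, 19, 26, 14, 6, 5]


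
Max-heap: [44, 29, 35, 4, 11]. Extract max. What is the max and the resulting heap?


Max = 44
Replace root with last, heapify down
Resulting heap: [35, 29, 11, 4]


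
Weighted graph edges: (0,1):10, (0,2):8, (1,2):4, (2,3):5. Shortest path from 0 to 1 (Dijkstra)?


Dijkstra from 0:
Distances: {0: 0, 1: 10, 2: 8, 3: 13}
Shortest distance to 1 = 10, path = [0, 1]


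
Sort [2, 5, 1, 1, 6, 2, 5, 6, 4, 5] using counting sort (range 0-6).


Count array: [0, 2, 2, 0, 1, 3, 2]
Reconstruct: [1, 1, 2, 2, 4, 5, 5, 5, 6, 6]


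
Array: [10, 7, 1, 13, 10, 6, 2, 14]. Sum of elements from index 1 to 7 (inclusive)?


Prefix sums: [0, 10, 17, 18, 31, 41, 47, 49, 63]
Sum[1..7] = prefix[8] - prefix[1] = 63 - 10 = 53


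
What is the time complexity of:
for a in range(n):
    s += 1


Per nesting level: O(n) = O(n)
Complexity: O(n)


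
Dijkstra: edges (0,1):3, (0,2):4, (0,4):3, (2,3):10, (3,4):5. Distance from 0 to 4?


Dijkstra from 0:
Distances: {0: 0, 1: 3, 2: 4, 3: 8, 4: 3}
Shortest distance to 4 = 3, path = [0, 4]


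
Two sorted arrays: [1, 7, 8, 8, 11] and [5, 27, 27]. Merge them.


Compare heads, take smaller each step.
Merged: [1, 5, 7, 8, 8, 11, 27, 27]


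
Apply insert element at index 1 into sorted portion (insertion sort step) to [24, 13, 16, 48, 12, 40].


After one pass: [13, 24, 16, 48, 12, 40]


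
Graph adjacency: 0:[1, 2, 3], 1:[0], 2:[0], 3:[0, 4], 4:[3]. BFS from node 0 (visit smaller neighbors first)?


BFS queue: start with [0]
Visit order: [0, 1, 2, 3, 4]


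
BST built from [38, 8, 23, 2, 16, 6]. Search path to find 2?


BST root = 38
Search for 2: compare at each node
Path: [38, 8, 2]


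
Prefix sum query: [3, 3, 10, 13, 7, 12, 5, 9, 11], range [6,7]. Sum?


Prefix sums: [0, 3, 6, 16, 29, 36, 48, 53, 62, 73]
Sum[6..7] = prefix[8] - prefix[6] = 62 - 48 = 14


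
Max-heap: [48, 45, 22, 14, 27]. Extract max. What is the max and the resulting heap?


Max = 48
Replace root with last, heapify down
Resulting heap: [45, 27, 22, 14]


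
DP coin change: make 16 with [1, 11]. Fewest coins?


dp[0]=0; dp[i]=1+min(dp[i-c] for c in coins)
...dp[11]=1, dp[12]=2, dp[13]=3, dp[14]=4, dp[15]=5, dp[16]=6
Minimum coins for 16 = 6


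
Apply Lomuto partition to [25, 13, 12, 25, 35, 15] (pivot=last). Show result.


Elements <= 15 go left of pivot.
Result: [13, 12, 15, 25, 35, 25], pivot at index 2


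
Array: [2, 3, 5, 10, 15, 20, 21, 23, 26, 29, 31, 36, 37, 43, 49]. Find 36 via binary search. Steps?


Search for 36:
[0,14] mid=7 arr[7]=23
[8,14] mid=11 arr[11]=36
Total: 2 comparisons


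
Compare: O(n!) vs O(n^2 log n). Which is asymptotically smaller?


n^2 log n grows slower than factorial
O(n^2 log n) is asymptotically smaller; O(n!) grows faster


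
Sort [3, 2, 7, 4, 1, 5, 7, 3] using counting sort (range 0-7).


Count array: [0, 1, 1, 2, 1, 1, 0, 2]
Reconstruct: [1, 2, 3, 3, 4, 5, 7, 7]


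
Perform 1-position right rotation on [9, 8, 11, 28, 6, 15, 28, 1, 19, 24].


Right rotate by 1: [24, 9, 8, 11, 28, 6, 15, 28, 1, 19]


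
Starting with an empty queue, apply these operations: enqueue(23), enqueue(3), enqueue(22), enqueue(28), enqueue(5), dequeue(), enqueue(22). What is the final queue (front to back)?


enqueue(23) -> [23]
enqueue(3) -> [23, 3]
enqueue(22) -> [23, 3, 22]
enqueue(28) -> [23, 3, 22, 28]
enqueue(5) -> [23, 3, 22, 28, 5]
dequeue() returns 23 -> [3, 22, 28, 5]
enqueue(22) -> [3, 22, 28, 5, 22]
Final queue (front to back): [3, 22, 28, 5, 22]


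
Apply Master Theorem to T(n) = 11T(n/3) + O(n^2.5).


a=11, b=3, c=2.5. log_3(11)=2.183 < c=2.5. Case 3: O(n^c) = O(n^2.500)
Complexity: O(n^2.500)


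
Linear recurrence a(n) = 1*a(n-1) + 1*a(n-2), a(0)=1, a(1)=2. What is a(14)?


Build bottom-up:
...a(12)=377, a(13)=610, a(14)=1*610+1*377=987


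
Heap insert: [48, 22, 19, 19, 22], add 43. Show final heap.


Append 43: [48, 22, 19, 19, 22, 43]
Bubble up: swap idx 5(43) with idx 2(19)
Result: [48, 22, 43, 19, 22, 19]


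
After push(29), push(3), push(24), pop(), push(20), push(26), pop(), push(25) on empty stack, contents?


push(29) -> [29]
push(3) -> [29, 3]
push(24) -> [29, 3, 24]
pop() returns 24 -> [29, 3]
push(20) -> [29, 3, 20]
push(26) -> [29, 3, 20, 26]
pop() returns 26 -> [29, 3, 20]
push(25) -> [29, 3, 20, 25]
Final stack (bottom to top): [29, 3, 20, 25]


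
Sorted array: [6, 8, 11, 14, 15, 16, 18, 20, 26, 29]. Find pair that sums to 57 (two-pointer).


Two pointers: lo=0, hi=9
No pair sums to 57


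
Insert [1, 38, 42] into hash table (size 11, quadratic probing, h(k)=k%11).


Insertions: 1->slot 1; 38->slot 5; 42->slot 9
Table: [None, 1, None, None, None, 38, None, None, None, 42, None]


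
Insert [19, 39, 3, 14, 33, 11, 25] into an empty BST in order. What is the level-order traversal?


Root = 19; build tree by BST insertion.
Level-Order traversal: [19, 3, 39, 14, 33, 11, 25]


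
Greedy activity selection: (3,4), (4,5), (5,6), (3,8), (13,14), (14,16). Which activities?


Greedy: pick earliest-ending, then skip overlaps.
Selected (5 activities): [(3, 4), (4, 5), (5, 6), (13, 14), (14, 16)]


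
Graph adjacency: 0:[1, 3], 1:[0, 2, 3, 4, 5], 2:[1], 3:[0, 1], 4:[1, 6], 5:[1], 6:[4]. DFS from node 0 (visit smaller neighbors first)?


DFS stack-based: start with [0]
Visit order: [0, 1, 2, 3, 4, 6, 5]


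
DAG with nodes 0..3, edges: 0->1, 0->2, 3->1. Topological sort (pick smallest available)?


Kahn's algorithm, process smallest node first
Order: [0, 2, 3, 1]


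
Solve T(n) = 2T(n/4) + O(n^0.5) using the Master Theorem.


a=2, b=4, c=0.5. log_4(2)=0.5 = c=0.5. Case 2: O(n^c log n) = O(sqrt(n) log n)
Complexity: O(sqrt(n) log n)


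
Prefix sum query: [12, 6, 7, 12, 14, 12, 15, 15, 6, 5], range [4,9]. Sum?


Prefix sums: [0, 12, 18, 25, 37, 51, 63, 78, 93, 99, 104]
Sum[4..9] = prefix[10] - prefix[4] = 104 - 37 = 67


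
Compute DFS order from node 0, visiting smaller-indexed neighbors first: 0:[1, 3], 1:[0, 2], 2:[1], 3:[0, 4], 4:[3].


DFS stack-based: start with [0]
Visit order: [0, 1, 2, 3, 4]


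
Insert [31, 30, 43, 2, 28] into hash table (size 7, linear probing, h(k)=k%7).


Insertions: 31->slot 3; 30->slot 2; 43->slot 1; 2->slot 4; 28->slot 0
Table: [28, 43, 30, 31, 2, None, None]


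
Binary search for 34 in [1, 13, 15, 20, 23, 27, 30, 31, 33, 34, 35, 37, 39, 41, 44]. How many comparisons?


Search for 34:
[0,14] mid=7 arr[7]=31
[8,14] mid=11 arr[11]=37
[8,10] mid=9 arr[9]=34
Total: 3 comparisons


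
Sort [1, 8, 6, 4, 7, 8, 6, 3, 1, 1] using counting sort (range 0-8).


Count array: [0, 3, 0, 1, 1, 0, 2, 1, 2]
Reconstruct: [1, 1, 1, 3, 4, 6, 6, 7, 8, 8]


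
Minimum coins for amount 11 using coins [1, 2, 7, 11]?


dp[0]=0; dp[i]=1+min(dp[i-c] for c in coins)
...dp[6]=3, dp[7]=1, dp[8]=2, dp[9]=2, dp[10]=3, dp[11]=1
Minimum coins for 11 = 1


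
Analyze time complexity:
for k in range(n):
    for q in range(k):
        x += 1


Per nesting level: O(n) * O(n) [triangular over k] = O(n^2)
Complexity: O(n^2)


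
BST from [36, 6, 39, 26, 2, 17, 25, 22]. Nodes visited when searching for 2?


BST root = 36
Search for 2: compare at each node
Path: [36, 6, 2]


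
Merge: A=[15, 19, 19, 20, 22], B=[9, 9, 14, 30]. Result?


Compare heads, take smaller each step.
Merged: [9, 9, 14, 15, 19, 19, 20, 22, 30]


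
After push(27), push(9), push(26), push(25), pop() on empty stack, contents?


push(27) -> [27]
push(9) -> [27, 9]
push(26) -> [27, 9, 26]
push(25) -> [27, 9, 26, 25]
pop() returns 25 -> [27, 9, 26]
Final stack (bottom to top): [27, 9, 26]


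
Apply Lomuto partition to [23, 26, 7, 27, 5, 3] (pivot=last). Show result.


Elements <= 3 go left of pivot.
Result: [3, 26, 7, 27, 5, 23], pivot at index 0


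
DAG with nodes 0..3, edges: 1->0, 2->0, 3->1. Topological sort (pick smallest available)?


Kahn's algorithm, process smallest node first
Order: [2, 3, 1, 0]


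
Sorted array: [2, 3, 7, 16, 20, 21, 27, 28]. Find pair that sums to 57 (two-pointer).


Two pointers: lo=0, hi=7
No pair sums to 57


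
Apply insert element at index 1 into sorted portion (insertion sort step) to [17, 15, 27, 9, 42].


After one pass: [15, 17, 27, 9, 42]


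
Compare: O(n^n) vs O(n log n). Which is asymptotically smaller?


linearithmic grows slower than n^n
O(n log n) is asymptotically smaller; O(n^n) grows faster


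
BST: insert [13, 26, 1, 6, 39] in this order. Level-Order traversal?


Root = 13; build tree by BST insertion.
Level-Order traversal: [13, 1, 26, 6, 39]


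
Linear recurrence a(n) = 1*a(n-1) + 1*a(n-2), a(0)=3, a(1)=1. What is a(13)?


Build bottom-up:
...a(11)=254, a(12)=411, a(13)=1*411+1*254=665


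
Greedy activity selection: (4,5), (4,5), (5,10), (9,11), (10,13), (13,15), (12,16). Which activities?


Greedy: pick earliest-ending, then skip overlaps.
Selected (4 activities): [(4, 5), (5, 10), (10, 13), (13, 15)]


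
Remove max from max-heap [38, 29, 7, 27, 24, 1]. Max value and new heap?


Max = 38
Replace root with last, heapify down
Resulting heap: [29, 27, 7, 1, 24]


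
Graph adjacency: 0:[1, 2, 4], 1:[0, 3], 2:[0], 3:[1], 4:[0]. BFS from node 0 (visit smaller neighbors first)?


BFS queue: start with [0]
Visit order: [0, 1, 2, 4, 3]


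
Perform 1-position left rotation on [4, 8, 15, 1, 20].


Left rotate by 1: [8, 15, 1, 20, 4]


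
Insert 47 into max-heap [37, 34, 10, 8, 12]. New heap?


Append 47: [37, 34, 10, 8, 12, 47]
Bubble up: swap idx 5(47) with idx 2(10); swap idx 2(47) with idx 0(37)
Result: [47, 34, 37, 8, 12, 10]


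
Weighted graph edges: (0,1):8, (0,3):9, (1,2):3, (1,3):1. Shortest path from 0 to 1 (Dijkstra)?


Dijkstra from 0:
Distances: {0: 0, 1: 8, 2: 11, 3: 9}
Shortest distance to 1 = 8, path = [0, 1]


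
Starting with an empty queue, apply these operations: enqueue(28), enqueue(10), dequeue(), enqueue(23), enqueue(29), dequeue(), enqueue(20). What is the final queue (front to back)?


enqueue(28) -> [28]
enqueue(10) -> [28, 10]
dequeue() returns 28 -> [10]
enqueue(23) -> [10, 23]
enqueue(29) -> [10, 23, 29]
dequeue() returns 10 -> [23, 29]
enqueue(20) -> [23, 29, 20]
Final queue (front to back): [23, 29, 20]


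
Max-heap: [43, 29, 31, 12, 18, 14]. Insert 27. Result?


Append 27: [43, 29, 31, 12, 18, 14, 27]
Bubble up: no swaps needed
Result: [43, 29, 31, 12, 18, 14, 27]


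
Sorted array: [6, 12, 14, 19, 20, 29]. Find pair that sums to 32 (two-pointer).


Two pointers: lo=0, hi=5
Found pair: (12, 20) summing to 32


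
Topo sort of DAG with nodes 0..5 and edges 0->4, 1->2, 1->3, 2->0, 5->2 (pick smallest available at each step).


Kahn's algorithm, process smallest node first
Order: [1, 3, 5, 2, 0, 4]


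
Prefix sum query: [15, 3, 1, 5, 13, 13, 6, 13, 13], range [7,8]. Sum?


Prefix sums: [0, 15, 18, 19, 24, 37, 50, 56, 69, 82]
Sum[7..8] = prefix[9] - prefix[7] = 82 - 56 = 26


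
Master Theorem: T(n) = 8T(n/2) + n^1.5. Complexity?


a=8, b=2, c=1.5. log_2(8)=3 > c=1.5. Case 1: O(n^log_b(a)) = O(n^3)
Complexity: O(n^3)


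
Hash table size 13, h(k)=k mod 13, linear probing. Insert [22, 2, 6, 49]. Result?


Insertions: 22->slot 9; 2->slot 2; 6->slot 6; 49->slot 10
Table: [None, None, 2, None, None, None, 6, None, None, 22, 49, None, None]


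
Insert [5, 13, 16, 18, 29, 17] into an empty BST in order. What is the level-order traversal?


Root = 5; build tree by BST insertion.
Level-Order traversal: [5, 13, 16, 18, 17, 29]


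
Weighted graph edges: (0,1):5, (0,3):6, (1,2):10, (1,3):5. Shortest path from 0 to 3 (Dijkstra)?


Dijkstra from 0:
Distances: {0: 0, 1: 5, 2: 15, 3: 6}
Shortest distance to 3 = 6, path = [0, 3]


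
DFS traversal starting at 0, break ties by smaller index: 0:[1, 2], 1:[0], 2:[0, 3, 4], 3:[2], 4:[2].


DFS stack-based: start with [0]
Visit order: [0, 1, 2, 3, 4]


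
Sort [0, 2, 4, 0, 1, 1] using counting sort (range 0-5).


Count array: [2, 2, 1, 0, 1, 0]
Reconstruct: [0, 0, 1, 1, 2, 4]


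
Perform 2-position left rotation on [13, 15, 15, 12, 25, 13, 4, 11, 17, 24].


Left rotate by 2: [15, 12, 25, 13, 4, 11, 17, 24, 13, 15]


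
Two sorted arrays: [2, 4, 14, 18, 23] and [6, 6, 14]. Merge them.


Compare heads, take smaller each step.
Merged: [2, 4, 6, 6, 14, 14, 18, 23]


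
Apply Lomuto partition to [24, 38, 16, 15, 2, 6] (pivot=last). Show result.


Elements <= 6 go left of pivot.
Result: [2, 6, 16, 15, 24, 38], pivot at index 1


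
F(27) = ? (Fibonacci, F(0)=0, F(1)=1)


F(n)=F(n-1)+F(n-2)
...F(25)=75025, F(26)=121393, F(27)=196418


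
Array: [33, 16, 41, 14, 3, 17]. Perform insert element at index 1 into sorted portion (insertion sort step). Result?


After one pass: [16, 33, 41, 14, 3, 17]


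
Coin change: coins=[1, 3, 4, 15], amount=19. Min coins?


dp[0]=0; dp[i]=1+min(dp[i-c] for c in coins)
...dp[14]=4, dp[15]=1, dp[16]=2, dp[17]=3, dp[18]=2, dp[19]=2
Minimum coins for 19 = 2


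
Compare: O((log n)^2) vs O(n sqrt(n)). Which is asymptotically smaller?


polylogarithmic grows slower than n^1.5
O((log n)^2) is asymptotically smaller; O(n sqrt(n)) grows faster


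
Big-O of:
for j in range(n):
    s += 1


Per nesting level: O(n) = O(n)
Complexity: O(n)


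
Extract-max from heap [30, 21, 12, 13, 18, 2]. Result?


Max = 30
Replace root with last, heapify down
Resulting heap: [21, 18, 12, 13, 2]


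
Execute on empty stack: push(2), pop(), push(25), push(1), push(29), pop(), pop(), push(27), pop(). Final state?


push(2) -> [2]
pop() returns 2 -> []
push(25) -> [25]
push(1) -> [25, 1]
push(29) -> [25, 1, 29]
pop() returns 29 -> [25, 1]
pop() returns 1 -> [25]
push(27) -> [25, 27]
pop() returns 27 -> [25]
Final stack (bottom to top): [25]


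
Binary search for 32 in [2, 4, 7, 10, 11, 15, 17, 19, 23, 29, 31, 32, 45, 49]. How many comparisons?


Search for 32:
[0,13] mid=6 arr[6]=17
[7,13] mid=10 arr[10]=31
[11,13] mid=12 arr[12]=45
[11,11] mid=11 arr[11]=32
Total: 4 comparisons


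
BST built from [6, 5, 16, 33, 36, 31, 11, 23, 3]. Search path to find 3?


BST root = 6
Search for 3: compare at each node
Path: [6, 5, 3]


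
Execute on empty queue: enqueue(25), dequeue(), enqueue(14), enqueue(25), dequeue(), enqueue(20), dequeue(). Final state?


enqueue(25) -> [25]
dequeue() returns 25 -> []
enqueue(14) -> [14]
enqueue(25) -> [14, 25]
dequeue() returns 14 -> [25]
enqueue(20) -> [25, 20]
dequeue() returns 25 -> [20]
Final queue (front to back): [20]


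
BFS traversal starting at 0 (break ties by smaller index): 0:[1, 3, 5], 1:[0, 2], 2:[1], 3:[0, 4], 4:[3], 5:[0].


BFS queue: start with [0]
Visit order: [0, 1, 3, 5, 2, 4]


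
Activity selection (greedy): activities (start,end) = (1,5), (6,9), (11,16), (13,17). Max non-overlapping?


Greedy: pick earliest-ending, then skip overlaps.
Selected (3 activities): [(1, 5), (6, 9), (11, 16)]


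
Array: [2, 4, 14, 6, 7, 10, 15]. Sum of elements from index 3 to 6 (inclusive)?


Prefix sums: [0, 2, 6, 20, 26, 33, 43, 58]
Sum[3..6] = prefix[7] - prefix[3] = 58 - 20 = 38


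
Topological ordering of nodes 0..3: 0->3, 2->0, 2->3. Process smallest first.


Kahn's algorithm, process smallest node first
Order: [1, 2, 0, 3]


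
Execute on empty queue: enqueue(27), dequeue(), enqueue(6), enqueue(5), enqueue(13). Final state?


enqueue(27) -> [27]
dequeue() returns 27 -> []
enqueue(6) -> [6]
enqueue(5) -> [6, 5]
enqueue(13) -> [6, 5, 13]
Final queue (front to back): [6, 5, 13]


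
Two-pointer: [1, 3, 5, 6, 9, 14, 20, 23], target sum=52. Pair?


Two pointers: lo=0, hi=7
No pair sums to 52


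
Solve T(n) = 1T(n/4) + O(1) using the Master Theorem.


a=1, b=4, c=0. log_4(1)=0 = c=0. Case 2: O(n^c log n) = O(log n)
Complexity: O(log n)


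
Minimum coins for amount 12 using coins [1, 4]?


dp[0]=0; dp[i]=1+min(dp[i-c] for c in coins)
...dp[7]=4, dp[8]=2, dp[9]=3, dp[10]=4, dp[11]=5, dp[12]=3
Minimum coins for 12 = 3


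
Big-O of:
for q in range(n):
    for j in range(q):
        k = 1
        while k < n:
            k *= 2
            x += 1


Per nesting level: O(n) * O(n) [triangular over q] * O(log n) = O(n^2 log n)
Complexity: O(n^2 log n)


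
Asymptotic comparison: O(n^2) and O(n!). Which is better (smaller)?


quadratic grows slower than factorial
O(n^2) is asymptotically smaller; O(n!) grows faster


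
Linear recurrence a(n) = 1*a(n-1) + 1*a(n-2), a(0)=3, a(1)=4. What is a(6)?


Build bottom-up:
...a(4)=18, a(5)=29, a(6)=1*29+1*18=47


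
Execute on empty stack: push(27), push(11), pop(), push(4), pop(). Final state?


push(27) -> [27]
push(11) -> [27, 11]
pop() returns 11 -> [27]
push(4) -> [27, 4]
pop() returns 4 -> [27]
Final stack (bottom to top): [27]


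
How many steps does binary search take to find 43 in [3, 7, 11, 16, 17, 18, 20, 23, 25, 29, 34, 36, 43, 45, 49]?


Search for 43:
[0,14] mid=7 arr[7]=23
[8,14] mid=11 arr[11]=36
[12,14] mid=13 arr[13]=45
[12,12] mid=12 arr[12]=43
Total: 4 comparisons


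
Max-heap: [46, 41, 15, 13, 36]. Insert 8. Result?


Append 8: [46, 41, 15, 13, 36, 8]
Bubble up: no swaps needed
Result: [46, 41, 15, 13, 36, 8]


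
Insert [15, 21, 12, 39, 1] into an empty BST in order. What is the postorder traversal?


Root = 15; build tree by BST insertion.
Postorder traversal: [1, 12, 39, 21, 15]


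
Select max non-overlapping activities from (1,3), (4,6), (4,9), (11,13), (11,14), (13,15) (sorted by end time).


Greedy: pick earliest-ending, then skip overlaps.
Selected (4 activities): [(1, 3), (4, 6), (11, 13), (13, 15)]


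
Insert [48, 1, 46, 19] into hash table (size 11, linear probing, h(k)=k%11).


Insertions: 48->slot 4; 1->slot 1; 46->slot 2; 19->slot 8
Table: [None, 1, 46, None, 48, None, None, None, 19, None, None]


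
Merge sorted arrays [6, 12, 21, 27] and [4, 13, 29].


Compare heads, take smaller each step.
Merged: [4, 6, 12, 13, 21, 27, 29]


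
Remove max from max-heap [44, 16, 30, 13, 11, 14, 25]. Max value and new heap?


Max = 44
Replace root with last, heapify down
Resulting heap: [30, 16, 25, 13, 11, 14]


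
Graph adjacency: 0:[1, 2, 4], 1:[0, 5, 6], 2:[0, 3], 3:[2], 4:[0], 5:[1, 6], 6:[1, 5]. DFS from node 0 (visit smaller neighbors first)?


DFS stack-based: start with [0]
Visit order: [0, 1, 5, 6, 2, 3, 4]


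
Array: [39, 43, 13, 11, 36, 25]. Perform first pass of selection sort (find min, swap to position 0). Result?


After one pass: [11, 43, 13, 39, 36, 25]


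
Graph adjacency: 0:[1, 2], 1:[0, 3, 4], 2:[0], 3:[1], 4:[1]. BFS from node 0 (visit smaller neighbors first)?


BFS queue: start with [0]
Visit order: [0, 1, 2, 3, 4]


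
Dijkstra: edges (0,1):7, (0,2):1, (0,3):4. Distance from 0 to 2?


Dijkstra from 0:
Distances: {0: 0, 1: 7, 2: 1, 3: 4}
Shortest distance to 2 = 1, path = [0, 2]


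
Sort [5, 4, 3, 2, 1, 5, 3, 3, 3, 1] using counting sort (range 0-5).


Count array: [0, 2, 1, 4, 1, 2]
Reconstruct: [1, 1, 2, 3, 3, 3, 3, 4, 5, 5]


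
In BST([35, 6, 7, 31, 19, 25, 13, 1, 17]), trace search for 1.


BST root = 35
Search for 1: compare at each node
Path: [35, 6, 1]


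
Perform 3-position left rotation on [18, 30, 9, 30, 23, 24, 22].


Left rotate by 3: [30, 23, 24, 22, 18, 30, 9]


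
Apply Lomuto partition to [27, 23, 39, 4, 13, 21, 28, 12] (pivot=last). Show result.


Elements <= 12 go left of pivot.
Result: [4, 12, 39, 27, 13, 21, 28, 23], pivot at index 1


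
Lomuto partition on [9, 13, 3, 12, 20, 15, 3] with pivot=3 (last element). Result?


Elements <= 3 go left of pivot.
Result: [3, 3, 9, 12, 20, 15, 13], pivot at index 1


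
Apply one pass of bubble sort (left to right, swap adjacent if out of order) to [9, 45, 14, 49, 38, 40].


After one pass: [9, 14, 45, 38, 40, 49]


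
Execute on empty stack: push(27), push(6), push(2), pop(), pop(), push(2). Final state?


push(27) -> [27]
push(6) -> [27, 6]
push(2) -> [27, 6, 2]
pop() returns 2 -> [27, 6]
pop() returns 6 -> [27]
push(2) -> [27, 2]
Final stack (bottom to top): [27, 2]


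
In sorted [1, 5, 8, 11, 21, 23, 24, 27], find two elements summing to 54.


Two pointers: lo=0, hi=7
No pair sums to 54


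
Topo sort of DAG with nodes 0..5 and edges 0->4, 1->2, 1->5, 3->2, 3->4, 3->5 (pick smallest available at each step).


Kahn's algorithm, process smallest node first
Order: [0, 1, 3, 2, 4, 5]


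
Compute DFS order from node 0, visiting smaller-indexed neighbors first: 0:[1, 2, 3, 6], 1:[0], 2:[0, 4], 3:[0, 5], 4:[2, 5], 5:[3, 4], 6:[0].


DFS stack-based: start with [0]
Visit order: [0, 1, 2, 4, 5, 3, 6]


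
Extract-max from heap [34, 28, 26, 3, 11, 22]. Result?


Max = 34
Replace root with last, heapify down
Resulting heap: [28, 22, 26, 3, 11]


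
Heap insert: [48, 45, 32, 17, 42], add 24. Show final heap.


Append 24: [48, 45, 32, 17, 42, 24]
Bubble up: no swaps needed
Result: [48, 45, 32, 17, 42, 24]


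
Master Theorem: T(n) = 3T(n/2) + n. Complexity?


a=3, b=2, c=1. log_2(3)=1.585 > c=1. Case 1: O(n^log_b(a)) = O(n^1.585)
Complexity: O(n^1.585)


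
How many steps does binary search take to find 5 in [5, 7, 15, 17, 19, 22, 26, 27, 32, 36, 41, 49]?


Search for 5:
[0,11] mid=5 arr[5]=22
[0,4] mid=2 arr[2]=15
[0,1] mid=0 arr[0]=5
Total: 3 comparisons


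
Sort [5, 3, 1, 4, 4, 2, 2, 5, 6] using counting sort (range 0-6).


Count array: [0, 1, 2, 1, 2, 2, 1]
Reconstruct: [1, 2, 2, 3, 4, 4, 5, 5, 6]


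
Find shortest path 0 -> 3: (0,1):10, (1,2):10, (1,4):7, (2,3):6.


Dijkstra from 0:
Distances: {0: 0, 1: 10, 2: 20, 3: 26, 4: 17}
Shortest distance to 3 = 26, path = [0, 1, 2, 3]


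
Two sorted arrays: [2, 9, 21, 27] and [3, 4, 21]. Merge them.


Compare heads, take smaller each step.
Merged: [2, 3, 4, 9, 21, 21, 27]


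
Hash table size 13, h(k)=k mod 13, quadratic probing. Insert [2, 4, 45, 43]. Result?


Insertions: 2->slot 2; 4->slot 4; 45->slot 6; 43->slot 5
Table: [None, None, 2, None, 4, 43, 45, None, None, None, None, None, None]


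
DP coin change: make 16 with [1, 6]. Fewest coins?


dp[0]=0; dp[i]=1+min(dp[i-c] for c in coins)
...dp[11]=6, dp[12]=2, dp[13]=3, dp[14]=4, dp[15]=5, dp[16]=6
Minimum coins for 16 = 6


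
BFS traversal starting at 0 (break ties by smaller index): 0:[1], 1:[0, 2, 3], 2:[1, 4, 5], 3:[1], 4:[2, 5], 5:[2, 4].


BFS queue: start with [0]
Visit order: [0, 1, 2, 3, 4, 5]


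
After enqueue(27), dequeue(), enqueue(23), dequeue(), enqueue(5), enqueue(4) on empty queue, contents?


enqueue(27) -> [27]
dequeue() returns 27 -> []
enqueue(23) -> [23]
dequeue() returns 23 -> []
enqueue(5) -> [5]
enqueue(4) -> [5, 4]
Final queue (front to back): [5, 4]


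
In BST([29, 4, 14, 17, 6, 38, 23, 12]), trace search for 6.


BST root = 29
Search for 6: compare at each node
Path: [29, 4, 14, 6]
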